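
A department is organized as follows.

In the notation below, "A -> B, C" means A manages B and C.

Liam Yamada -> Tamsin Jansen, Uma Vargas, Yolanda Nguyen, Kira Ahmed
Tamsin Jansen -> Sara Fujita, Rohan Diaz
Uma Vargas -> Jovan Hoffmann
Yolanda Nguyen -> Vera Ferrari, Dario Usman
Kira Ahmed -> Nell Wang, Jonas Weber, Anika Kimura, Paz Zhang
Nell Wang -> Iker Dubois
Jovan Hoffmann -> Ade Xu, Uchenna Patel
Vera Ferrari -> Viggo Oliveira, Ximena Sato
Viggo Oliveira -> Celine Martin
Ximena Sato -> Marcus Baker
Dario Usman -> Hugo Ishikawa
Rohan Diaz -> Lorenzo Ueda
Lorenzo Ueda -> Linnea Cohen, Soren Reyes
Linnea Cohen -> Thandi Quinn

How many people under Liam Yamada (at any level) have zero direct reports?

The people in Liam Yamada's organization with no one reporting to them are Paz Zhang, Anika Kimura, Jonas Weber, Iker Dubois, Hugo Ishikawa, Marcus Baker, Celine Martin, Uchenna Patel, Ade Xu, Soren Reyes, Thandi Quinn, Sara Fujita. That is 12.

12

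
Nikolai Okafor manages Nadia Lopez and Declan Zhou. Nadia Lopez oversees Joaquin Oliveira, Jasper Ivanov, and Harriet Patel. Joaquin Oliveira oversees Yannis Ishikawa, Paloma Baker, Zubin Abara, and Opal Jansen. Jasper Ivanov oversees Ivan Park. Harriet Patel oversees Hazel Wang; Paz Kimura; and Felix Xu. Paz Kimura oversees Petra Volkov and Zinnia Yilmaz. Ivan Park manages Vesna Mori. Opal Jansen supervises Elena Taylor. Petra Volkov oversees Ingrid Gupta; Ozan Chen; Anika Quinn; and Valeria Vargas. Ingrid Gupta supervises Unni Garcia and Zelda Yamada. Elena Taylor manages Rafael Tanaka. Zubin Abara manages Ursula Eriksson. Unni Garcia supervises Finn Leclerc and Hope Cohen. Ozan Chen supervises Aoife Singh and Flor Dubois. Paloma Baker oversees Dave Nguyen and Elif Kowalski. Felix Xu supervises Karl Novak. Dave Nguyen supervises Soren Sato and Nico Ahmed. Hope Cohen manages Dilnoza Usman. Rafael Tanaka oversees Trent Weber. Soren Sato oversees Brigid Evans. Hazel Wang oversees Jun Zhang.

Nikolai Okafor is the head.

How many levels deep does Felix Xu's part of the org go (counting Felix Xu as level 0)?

1

The longest chain under Felix Xu runs Felix Xu → Karl Novak, which is 1 level below Felix Xu.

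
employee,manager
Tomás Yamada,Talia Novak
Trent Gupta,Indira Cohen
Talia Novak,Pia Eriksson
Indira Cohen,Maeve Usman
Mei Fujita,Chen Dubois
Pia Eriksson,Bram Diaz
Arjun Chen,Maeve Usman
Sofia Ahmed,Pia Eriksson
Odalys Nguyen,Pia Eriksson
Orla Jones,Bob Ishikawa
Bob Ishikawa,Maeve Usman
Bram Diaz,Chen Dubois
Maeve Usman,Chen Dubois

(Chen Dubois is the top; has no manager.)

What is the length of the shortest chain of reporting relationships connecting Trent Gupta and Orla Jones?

Trent Gupta is 2 levels below Maeve Usman, and Orla Jones is 2 levels below Maeve Usman (their lowest common manager). The shortest path runs up from Trent Gupta to Maeve Usman and back down to Orla Jones: 2 + 2 = 4 links.

4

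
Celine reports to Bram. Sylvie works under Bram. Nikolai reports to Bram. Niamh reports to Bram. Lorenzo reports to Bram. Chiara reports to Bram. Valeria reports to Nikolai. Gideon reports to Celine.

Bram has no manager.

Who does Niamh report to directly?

Bram

Niamh reports directly to Bram.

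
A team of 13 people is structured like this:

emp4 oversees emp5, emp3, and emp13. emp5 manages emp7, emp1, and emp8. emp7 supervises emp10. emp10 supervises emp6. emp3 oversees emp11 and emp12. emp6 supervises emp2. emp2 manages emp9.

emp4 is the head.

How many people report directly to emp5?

emp5 directly manages emp7, emp1, emp8. That is 3 direct reports.

3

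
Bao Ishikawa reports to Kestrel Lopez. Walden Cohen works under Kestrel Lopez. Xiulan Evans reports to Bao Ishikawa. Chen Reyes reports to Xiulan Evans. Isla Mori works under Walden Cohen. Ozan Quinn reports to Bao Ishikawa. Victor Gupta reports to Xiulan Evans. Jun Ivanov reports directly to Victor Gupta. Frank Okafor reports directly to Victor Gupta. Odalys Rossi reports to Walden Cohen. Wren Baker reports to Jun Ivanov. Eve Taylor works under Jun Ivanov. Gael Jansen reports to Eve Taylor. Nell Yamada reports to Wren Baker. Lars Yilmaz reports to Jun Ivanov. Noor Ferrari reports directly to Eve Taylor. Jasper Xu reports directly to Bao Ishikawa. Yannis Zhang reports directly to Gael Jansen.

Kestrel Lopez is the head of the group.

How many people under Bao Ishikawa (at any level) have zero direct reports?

The people in Bao Ishikawa's organization with no one reporting to them are Jasper Xu, Ozan Quinn, Frank Okafor, Lars Yilmaz, Noor Ferrari, Yannis Zhang, Nell Yamada, Chen Reyes. That is 8.

8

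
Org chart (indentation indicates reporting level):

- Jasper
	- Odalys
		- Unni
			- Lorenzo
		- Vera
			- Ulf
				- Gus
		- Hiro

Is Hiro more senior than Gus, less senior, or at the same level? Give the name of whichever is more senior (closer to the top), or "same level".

Hiro is 2 levels below Jasper; Gus is 4. Hiro is higher.

Hiro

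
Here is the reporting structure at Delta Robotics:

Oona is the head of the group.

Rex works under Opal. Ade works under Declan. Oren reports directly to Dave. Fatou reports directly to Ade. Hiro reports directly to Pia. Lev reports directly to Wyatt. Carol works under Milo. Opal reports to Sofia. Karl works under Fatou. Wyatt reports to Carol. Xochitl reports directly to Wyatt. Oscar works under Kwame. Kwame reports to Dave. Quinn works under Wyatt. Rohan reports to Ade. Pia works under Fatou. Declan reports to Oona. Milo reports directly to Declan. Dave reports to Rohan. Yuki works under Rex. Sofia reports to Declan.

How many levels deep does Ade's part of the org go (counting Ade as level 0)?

The longest chain under Ade runs Ade → Rohan → Dave → Kwame → Oscar, which is 4 levels below Ade.

4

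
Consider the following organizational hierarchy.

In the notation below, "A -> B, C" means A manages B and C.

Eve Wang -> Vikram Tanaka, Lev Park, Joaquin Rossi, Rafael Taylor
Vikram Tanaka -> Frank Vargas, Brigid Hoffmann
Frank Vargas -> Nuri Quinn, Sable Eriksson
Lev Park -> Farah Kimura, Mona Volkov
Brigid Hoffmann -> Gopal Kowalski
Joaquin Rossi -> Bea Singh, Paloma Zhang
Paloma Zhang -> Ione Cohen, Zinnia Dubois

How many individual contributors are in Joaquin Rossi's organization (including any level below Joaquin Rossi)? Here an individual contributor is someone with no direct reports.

3

The people in Joaquin Rossi's organization with no one reporting to them are Zinnia Dubois, Ione Cohen, Bea Singh. That is 3.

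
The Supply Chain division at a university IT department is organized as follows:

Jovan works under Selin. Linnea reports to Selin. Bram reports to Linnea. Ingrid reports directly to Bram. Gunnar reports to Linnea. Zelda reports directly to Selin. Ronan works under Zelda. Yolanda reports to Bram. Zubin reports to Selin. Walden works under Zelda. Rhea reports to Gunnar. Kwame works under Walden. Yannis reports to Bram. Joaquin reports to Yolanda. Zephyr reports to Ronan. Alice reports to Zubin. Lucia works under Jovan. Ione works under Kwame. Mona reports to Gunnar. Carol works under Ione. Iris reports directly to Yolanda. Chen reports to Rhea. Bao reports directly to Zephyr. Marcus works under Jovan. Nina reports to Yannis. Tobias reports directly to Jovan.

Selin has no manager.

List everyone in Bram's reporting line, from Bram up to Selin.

Bram reports to Linnea. Linnea reports to Selin. Selin is at the top.

Bram -> Linnea -> Selin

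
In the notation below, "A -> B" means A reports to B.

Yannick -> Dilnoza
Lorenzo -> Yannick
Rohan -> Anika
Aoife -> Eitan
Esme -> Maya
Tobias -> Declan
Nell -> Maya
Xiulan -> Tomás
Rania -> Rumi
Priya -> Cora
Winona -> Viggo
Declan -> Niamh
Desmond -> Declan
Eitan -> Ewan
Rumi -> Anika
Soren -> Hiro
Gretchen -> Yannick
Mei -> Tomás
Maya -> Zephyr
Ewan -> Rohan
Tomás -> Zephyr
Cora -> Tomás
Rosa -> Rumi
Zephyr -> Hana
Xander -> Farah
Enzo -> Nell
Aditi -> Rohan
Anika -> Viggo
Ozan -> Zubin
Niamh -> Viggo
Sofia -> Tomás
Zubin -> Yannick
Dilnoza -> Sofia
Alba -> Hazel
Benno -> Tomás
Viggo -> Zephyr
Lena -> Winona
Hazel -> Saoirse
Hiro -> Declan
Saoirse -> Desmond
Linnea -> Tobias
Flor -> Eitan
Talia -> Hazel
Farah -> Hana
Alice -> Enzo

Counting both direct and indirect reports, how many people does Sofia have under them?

Sofia directly manages Dilnoza. Under Dilnoza: Yannick, Lorenzo, Gretchen, Zubin, Ozan (5). That's 6 in total.

6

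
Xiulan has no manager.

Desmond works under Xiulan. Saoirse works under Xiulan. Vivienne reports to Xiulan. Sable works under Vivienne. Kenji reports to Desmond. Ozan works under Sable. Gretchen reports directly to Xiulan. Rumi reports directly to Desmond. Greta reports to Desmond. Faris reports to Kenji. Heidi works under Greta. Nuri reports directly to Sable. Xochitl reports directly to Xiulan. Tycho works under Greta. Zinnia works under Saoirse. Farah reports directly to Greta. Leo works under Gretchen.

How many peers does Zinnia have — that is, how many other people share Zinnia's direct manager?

0

Zinnia reports to Saoirse, and Saoirse has no other direct reports. Zinnia has 0 peers.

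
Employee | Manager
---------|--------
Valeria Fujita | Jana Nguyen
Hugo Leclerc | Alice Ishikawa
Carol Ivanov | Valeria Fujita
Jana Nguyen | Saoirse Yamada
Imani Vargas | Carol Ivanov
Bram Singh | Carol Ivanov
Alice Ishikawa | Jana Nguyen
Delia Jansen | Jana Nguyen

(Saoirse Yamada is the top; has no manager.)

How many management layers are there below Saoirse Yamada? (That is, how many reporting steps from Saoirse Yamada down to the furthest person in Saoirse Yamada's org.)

4

The longest chain under Saoirse Yamada runs Saoirse Yamada → Jana Nguyen → Valeria Fujita → Carol Ivanov → Imani Vargas, which is 4 levels below Saoirse Yamada.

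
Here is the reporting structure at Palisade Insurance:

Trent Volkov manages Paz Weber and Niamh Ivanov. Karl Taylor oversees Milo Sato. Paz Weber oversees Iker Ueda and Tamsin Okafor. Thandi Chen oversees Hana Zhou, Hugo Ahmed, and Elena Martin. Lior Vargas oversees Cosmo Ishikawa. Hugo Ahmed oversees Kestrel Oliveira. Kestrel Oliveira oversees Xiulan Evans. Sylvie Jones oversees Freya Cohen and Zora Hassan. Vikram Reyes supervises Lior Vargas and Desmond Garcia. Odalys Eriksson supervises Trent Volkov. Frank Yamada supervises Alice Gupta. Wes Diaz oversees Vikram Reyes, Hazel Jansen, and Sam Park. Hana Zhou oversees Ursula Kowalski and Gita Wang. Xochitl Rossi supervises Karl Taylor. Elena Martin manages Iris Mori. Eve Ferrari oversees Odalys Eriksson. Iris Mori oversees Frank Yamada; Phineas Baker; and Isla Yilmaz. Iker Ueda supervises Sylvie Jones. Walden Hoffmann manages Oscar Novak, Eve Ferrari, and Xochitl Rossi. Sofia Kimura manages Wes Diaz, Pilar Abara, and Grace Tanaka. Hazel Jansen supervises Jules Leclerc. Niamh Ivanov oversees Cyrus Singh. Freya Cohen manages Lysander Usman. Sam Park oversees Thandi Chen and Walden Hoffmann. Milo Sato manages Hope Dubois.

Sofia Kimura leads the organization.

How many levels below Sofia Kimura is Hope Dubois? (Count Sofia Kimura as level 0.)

7

Chain from Hope Dubois up to Sofia Kimura: Hope Dubois → Milo Sato → Karl Taylor → Xochitl Rossi → Walden Hoffmann → Sam Park → Wes Diaz → Sofia Kimura. That is 7 steps up, so Hope Dubois is 7 levels below Sofia Kimura.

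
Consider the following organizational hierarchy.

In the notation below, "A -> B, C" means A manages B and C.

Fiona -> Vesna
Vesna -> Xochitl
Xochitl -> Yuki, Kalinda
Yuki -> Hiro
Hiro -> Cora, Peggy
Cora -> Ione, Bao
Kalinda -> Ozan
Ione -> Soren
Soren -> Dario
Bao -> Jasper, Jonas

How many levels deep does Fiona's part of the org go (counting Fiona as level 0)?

The longest chain under Fiona runs Fiona → Vesna → Xochitl → Yuki → Hiro → Cora → Ione → Soren → Dario, which is 8 levels below Fiona.

8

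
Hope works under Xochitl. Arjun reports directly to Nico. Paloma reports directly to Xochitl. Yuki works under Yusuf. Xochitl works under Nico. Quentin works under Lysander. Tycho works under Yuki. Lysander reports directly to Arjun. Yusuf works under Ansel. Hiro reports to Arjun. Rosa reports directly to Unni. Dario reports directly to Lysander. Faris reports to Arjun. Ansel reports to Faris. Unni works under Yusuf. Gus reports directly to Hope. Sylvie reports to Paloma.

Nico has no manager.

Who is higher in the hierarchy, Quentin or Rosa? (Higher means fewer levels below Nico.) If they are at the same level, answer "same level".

Quentin

Quentin is 3 levels below Nico; Rosa is 6. Quentin is higher.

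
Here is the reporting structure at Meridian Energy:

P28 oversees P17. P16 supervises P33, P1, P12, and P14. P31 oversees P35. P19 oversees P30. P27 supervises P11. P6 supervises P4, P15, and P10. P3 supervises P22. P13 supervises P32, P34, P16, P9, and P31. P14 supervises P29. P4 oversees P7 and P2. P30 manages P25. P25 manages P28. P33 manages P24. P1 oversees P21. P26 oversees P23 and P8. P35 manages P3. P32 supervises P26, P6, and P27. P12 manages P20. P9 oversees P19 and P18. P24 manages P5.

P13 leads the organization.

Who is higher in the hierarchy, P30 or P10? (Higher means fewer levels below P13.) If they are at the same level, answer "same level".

same level

Both P30 and P10 are 3 levels below P13.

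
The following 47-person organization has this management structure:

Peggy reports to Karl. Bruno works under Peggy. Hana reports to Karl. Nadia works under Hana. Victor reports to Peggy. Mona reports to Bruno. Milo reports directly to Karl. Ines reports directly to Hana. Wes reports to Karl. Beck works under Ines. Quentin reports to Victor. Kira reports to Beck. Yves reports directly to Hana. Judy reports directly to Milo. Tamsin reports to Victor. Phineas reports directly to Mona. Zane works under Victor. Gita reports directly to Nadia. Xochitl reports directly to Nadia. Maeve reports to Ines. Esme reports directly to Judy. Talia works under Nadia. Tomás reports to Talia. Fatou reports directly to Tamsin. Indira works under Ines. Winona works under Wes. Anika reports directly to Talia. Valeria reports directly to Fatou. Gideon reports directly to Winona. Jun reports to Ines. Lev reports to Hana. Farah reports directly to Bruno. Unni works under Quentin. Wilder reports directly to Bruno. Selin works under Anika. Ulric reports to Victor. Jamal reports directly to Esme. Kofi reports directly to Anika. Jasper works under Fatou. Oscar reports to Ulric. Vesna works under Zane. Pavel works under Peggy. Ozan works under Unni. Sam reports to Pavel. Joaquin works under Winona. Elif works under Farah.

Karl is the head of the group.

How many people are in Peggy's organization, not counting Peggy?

20

Peggy directly manages Bruno, Victor, Pavel. Under Bruno: Wilder, Farah, Elif, Mona, Phineas (5). Under Victor: Ulric, Oscar, Zane, Vesna, Tamsin, Fatou, Jasper, Valeria, Quentin, Unni, Ozan (11). Under Pavel: Sam (1). So Peggy's organization is 3 direct reports plus everyone under them: 6 + 12 + 2 = 20.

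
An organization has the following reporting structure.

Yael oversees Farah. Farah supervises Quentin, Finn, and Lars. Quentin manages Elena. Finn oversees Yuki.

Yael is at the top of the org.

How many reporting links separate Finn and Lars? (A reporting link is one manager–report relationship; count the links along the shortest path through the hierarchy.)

2

Finn is 1 level below Farah, and Lars is 1 level below Farah (their lowest common manager). The shortest path runs up from Finn to Farah and back down to Lars: 1 + 1 = 2 links.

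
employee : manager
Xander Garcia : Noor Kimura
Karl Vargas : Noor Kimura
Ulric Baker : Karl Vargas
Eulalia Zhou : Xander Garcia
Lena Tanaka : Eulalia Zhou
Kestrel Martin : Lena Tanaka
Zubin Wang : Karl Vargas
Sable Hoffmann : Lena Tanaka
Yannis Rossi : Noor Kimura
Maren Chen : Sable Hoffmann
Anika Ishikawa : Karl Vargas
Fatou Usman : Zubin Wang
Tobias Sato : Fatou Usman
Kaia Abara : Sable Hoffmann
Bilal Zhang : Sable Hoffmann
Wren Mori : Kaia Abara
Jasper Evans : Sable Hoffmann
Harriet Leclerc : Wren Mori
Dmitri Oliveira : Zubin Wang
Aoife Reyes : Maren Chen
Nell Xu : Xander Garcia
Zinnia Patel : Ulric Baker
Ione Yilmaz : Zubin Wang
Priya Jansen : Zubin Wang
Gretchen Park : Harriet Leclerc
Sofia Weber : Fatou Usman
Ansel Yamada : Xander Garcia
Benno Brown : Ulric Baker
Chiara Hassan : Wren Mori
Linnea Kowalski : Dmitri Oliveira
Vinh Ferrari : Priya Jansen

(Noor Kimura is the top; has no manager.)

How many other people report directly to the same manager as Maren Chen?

3

Maren Chen reports to Sable Hoffmann. Sable Hoffmann's other direct reports are Kaia Abara, Bilal Zhang, Jasper Evans — 3 peers.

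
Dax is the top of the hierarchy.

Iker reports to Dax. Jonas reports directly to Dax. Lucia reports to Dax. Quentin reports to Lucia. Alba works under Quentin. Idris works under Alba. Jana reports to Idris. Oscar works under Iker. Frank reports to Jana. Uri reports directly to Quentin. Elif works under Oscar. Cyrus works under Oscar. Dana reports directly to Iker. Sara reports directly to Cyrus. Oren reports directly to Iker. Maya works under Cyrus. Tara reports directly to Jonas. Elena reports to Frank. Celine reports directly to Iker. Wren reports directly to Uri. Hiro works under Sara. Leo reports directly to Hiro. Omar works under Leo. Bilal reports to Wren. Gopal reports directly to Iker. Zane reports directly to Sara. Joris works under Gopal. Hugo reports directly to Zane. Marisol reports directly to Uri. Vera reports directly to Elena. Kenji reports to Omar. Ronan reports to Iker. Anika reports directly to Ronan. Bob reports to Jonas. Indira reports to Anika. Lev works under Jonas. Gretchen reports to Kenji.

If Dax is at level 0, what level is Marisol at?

4

Chain from Marisol up to Dax: Marisol → Uri → Quentin → Lucia → Dax. That is 4 steps up, so Marisol is 4 levels below Dax.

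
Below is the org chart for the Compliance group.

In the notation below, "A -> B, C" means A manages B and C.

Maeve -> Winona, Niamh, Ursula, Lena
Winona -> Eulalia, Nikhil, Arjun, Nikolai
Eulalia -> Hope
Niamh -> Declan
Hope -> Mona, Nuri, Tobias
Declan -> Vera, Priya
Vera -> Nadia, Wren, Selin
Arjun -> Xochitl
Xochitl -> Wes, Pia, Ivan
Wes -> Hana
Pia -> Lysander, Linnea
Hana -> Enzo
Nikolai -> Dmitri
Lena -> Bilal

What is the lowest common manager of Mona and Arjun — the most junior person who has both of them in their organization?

Winona

Mona's chain of managers is Hope, Eulalia, Winona, Maeve. Arjun's chain of managers is Winona, Maeve. The first manager that appears in both chains is Winona.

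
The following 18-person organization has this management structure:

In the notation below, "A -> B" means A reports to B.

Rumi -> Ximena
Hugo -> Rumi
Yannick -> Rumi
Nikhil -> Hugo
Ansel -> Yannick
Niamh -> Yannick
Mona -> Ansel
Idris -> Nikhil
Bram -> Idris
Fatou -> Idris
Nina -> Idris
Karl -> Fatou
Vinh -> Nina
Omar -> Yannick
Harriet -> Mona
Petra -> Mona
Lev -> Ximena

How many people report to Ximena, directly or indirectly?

17

Ximena directly manages Rumi, Lev. Under Rumi: Yannick, Omar, Niamh, Ansel, Mona, Petra, Harriet, Hugo, Nikhil, Idris, Nina, Vinh, Fatou, Karl, Bram (15). Lev has no reports. So Ximena's organization is 2 direct reports plus everyone under them: 16 + 1 = 17.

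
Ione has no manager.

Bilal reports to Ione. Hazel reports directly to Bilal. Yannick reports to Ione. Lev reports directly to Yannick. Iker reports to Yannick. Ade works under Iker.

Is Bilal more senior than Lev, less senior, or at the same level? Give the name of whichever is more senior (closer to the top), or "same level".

Bilal

Bilal is 1 level below Ione; Lev is 2. Bilal is higher.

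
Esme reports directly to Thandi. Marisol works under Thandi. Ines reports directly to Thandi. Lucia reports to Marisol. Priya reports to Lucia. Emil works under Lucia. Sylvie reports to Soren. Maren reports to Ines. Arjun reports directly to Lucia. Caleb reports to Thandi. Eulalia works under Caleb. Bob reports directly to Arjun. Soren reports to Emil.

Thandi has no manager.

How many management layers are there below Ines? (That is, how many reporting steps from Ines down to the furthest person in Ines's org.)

1

The longest chain under Ines runs Ines → Maren, which is 1 level below Ines.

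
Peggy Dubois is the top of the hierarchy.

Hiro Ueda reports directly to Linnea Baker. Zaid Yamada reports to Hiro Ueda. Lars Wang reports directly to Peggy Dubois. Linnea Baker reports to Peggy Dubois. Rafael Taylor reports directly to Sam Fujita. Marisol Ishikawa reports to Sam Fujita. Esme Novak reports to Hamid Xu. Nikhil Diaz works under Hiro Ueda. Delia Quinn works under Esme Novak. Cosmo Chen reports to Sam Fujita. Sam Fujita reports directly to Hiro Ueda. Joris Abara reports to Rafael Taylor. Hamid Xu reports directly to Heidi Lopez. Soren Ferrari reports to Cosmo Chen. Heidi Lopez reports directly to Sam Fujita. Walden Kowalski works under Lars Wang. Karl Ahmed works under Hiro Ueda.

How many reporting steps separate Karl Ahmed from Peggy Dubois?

3

Chain from Karl Ahmed up to Peggy Dubois: Karl Ahmed → Hiro Ueda → Linnea Baker → Peggy Dubois. That is 3 steps up, so Karl Ahmed is 3 levels below Peggy Dubois.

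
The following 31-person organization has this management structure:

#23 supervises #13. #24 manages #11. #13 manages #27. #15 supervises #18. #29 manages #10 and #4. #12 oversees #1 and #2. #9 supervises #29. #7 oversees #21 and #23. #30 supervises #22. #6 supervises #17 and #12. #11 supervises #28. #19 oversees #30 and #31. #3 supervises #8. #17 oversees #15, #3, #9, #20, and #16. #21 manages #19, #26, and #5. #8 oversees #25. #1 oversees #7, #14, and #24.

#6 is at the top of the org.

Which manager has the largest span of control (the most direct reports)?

#17

Direct-report counts: #6 has 2; #12 has 2; #1 has 3; #24 has 1; #11 has 1; #7 has 2; #23 has 1; #13 has 1; #21 has 3; #19 has 2; #30 has 1; #17 has 5; #15 has 1; #3 has 1; #8 has 1; #9 has 1; #29 has 2. The largest is 5, held by #17.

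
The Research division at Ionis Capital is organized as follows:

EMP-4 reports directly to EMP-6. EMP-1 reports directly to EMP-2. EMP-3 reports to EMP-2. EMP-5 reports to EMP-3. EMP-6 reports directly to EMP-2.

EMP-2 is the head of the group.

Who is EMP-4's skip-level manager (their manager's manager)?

EMP-4 reports to EMP-6, and EMP-6 reports to EMP-2. So EMP-4's skip-level manager is EMP-2.

EMP-2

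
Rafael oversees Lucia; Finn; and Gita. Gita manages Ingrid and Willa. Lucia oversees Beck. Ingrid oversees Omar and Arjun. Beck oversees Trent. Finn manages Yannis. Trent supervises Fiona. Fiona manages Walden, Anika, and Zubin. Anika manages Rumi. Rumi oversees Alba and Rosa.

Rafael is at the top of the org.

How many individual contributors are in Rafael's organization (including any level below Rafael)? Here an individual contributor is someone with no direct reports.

The people in Rafael's organization with no one reporting to them are Yannis, Zubin, Alba, Rosa, Walden, Willa, Arjun, Omar. That is 8.

8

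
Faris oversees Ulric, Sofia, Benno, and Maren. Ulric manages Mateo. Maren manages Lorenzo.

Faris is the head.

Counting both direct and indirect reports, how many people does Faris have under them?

Faris directly manages Ulric, Sofia, Benno, Maren. Under Ulric: Mateo (1). Sofia has no reports. Benno has no reports. Under Maren: Lorenzo (1). So Faris's organization is 4 direct reports plus everyone under them: 2 + 1 + 1 + 2 = 6.

6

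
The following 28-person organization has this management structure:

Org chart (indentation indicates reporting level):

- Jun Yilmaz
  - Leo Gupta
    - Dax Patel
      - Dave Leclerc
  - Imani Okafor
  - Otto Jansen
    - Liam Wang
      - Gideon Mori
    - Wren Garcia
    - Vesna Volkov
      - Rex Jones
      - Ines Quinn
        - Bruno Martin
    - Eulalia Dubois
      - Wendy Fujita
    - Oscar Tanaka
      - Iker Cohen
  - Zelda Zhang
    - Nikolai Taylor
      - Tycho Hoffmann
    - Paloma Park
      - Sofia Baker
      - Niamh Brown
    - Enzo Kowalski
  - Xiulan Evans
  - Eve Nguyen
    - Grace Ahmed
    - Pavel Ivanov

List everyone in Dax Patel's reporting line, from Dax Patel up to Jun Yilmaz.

Dax Patel -> Leo Gupta -> Jun Yilmaz

Dax Patel reports to Leo Gupta. Leo Gupta reports to Jun Yilmaz. Jun Yilmaz is at the top.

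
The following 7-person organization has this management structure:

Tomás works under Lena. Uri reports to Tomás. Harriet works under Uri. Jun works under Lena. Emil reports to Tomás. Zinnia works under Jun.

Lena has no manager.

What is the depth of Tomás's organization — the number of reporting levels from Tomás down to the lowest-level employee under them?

The longest chain under Tomás runs Tomás → Uri → Harriet, which is 2 levels below Tomás.

2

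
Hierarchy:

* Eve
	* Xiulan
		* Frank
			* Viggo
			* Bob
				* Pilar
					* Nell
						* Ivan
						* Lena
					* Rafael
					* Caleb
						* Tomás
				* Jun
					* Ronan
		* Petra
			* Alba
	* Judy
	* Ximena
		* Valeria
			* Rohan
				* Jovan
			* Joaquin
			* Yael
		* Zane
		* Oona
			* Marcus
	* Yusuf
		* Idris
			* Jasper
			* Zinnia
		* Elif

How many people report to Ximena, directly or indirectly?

Ximena directly manages Valeria, Zane, Oona. Under Valeria: Yael, Joaquin, Rohan, Jovan (4). Zane has no reports. Under Oona: Marcus (1). So Ximena's organization is 3 direct reports plus everyone under them: 5 + 1 + 2 = 8.

8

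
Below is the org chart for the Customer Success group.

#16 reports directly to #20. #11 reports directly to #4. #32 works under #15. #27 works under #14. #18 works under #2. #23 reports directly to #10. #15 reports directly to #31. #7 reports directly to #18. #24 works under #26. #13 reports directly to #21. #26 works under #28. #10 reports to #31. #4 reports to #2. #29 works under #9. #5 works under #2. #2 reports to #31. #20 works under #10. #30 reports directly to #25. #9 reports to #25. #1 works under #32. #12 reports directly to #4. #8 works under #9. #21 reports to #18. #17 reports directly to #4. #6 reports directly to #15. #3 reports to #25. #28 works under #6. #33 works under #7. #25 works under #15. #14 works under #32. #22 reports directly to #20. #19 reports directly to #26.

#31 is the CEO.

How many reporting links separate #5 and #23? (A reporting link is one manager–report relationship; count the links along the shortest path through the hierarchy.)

4

#5 is 2 levels below #31, and #23 is 2 levels below #31 (their lowest common manager). The shortest path runs up from #5 to #31 and back down to #23: 2 + 2 = 4 links.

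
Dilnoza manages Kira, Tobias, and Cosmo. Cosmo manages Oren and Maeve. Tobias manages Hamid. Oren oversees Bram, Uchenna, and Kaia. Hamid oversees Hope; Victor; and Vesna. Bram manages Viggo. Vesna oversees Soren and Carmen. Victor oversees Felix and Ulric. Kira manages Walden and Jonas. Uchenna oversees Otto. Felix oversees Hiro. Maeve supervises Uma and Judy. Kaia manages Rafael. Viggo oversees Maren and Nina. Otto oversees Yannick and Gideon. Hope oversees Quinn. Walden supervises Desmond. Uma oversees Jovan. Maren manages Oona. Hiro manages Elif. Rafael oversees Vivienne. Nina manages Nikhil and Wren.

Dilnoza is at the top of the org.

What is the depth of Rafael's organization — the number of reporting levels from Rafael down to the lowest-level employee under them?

1

The longest chain under Rafael runs Rafael → Vivienne, which is 1 level below Rafael.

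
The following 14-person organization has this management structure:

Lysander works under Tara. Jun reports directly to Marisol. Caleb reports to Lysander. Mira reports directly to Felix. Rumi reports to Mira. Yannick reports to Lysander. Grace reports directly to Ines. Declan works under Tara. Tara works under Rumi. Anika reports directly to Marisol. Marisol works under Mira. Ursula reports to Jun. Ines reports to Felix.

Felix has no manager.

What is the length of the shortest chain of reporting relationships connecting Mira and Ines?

2

Mira is 1 level below Felix, and Ines is 1 level below Felix (their lowest common manager). The shortest path runs up from Mira to Felix and back down to Ines: 1 + 1 = 2 links.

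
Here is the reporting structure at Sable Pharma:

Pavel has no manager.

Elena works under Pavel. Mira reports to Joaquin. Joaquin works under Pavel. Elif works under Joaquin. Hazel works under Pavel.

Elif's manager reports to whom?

Elif reports to Joaquin, and Joaquin reports to Pavel. So Elif's skip-level manager is Pavel.

Pavel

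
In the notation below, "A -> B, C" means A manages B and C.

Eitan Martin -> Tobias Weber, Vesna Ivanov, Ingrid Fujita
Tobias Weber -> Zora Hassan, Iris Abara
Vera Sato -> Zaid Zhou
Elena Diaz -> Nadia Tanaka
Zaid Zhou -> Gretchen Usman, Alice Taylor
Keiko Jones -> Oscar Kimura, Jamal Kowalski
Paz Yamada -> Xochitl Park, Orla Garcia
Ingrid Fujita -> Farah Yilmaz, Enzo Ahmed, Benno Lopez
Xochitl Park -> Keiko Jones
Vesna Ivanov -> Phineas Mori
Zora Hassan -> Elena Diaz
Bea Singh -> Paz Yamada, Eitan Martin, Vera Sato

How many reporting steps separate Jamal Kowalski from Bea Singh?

4

Chain from Jamal Kowalski up to Bea Singh: Jamal Kowalski → Keiko Jones → Xochitl Park → Paz Yamada → Bea Singh. That is 4 steps up, so Jamal Kowalski is 4 levels below Bea Singh.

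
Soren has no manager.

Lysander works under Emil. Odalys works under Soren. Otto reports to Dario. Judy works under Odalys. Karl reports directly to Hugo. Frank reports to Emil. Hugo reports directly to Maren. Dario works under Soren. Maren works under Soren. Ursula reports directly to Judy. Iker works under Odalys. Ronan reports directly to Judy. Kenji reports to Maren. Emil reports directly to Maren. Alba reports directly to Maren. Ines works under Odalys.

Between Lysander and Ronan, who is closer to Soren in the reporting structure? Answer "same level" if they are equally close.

same level

Both Lysander and Ronan are 3 levels below Soren.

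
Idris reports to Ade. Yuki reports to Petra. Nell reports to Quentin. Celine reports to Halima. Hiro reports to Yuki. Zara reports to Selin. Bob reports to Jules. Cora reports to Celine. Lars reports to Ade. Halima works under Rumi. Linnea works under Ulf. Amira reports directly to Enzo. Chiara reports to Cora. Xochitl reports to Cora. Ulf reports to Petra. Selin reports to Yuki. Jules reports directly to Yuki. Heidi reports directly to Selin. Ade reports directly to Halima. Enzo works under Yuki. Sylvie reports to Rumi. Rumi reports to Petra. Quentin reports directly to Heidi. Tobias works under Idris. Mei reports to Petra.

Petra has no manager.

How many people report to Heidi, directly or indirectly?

Heidi directly manages Quentin. Under Quentin: Nell (1). That's 2 in total.

2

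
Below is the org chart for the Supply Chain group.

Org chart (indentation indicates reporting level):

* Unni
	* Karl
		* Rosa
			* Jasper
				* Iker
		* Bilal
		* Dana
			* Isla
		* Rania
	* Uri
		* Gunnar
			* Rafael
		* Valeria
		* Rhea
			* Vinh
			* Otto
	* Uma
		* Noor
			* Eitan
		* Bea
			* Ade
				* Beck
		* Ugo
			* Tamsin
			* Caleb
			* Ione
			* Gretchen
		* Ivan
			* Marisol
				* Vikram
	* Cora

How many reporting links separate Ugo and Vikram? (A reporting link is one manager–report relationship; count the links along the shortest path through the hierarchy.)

Ugo is 1 level below Uma, and Vikram is 3 levels below Uma (their lowest common manager). The shortest path runs up from Ugo to Uma and back down to Vikram: 1 + 3 = 4 links.

4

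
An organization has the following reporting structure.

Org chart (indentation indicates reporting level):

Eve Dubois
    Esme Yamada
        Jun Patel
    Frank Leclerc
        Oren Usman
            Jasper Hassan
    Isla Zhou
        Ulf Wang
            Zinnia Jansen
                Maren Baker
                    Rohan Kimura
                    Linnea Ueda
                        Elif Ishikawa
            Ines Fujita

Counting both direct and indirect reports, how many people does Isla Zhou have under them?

Isla Zhou directly manages Ulf Wang. Under Ulf Wang: Ines Fujita, Zinnia Jansen, Maren Baker, Linnea Ueda, Elif Ishikawa, Rohan Kimura (6). That's 7 in total.

7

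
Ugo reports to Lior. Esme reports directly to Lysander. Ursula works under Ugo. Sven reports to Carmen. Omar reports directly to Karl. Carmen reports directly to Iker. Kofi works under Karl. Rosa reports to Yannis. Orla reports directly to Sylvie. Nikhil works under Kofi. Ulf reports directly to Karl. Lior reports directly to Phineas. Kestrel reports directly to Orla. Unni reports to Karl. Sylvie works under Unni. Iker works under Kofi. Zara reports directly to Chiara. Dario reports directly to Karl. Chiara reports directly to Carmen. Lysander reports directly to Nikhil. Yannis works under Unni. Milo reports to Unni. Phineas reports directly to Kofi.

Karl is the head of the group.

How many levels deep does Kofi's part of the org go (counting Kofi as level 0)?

The longest chain under Kofi runs Kofi → Iker → Carmen → Chiara → Zara, which is 4 levels below Kofi.

4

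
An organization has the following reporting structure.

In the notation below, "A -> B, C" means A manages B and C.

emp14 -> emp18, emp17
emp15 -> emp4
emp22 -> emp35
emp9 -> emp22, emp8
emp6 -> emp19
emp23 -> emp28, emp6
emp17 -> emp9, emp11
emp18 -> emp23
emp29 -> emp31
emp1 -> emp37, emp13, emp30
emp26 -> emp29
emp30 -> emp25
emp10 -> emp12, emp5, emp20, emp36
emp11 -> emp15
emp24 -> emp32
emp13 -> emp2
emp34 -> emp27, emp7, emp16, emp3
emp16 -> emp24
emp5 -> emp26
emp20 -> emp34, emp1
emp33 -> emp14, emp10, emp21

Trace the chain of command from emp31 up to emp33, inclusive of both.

emp31 -> emp29 -> emp26 -> emp5 -> emp10 -> emp33

emp31 reports to emp29. emp29 reports to emp26. emp26 reports to emp5. emp5 reports to emp10. emp10 reports to emp33. emp33 is at the top.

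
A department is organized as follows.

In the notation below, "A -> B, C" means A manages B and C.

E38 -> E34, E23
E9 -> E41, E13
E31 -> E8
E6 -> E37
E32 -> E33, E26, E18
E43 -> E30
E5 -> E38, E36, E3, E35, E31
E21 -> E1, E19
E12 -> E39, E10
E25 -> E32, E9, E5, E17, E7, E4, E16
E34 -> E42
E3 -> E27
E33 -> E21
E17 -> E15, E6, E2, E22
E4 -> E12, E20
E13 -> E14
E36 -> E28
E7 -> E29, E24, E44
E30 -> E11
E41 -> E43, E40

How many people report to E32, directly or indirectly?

6

E32 directly manages E33, E26, E18. Under E33: E21, E19, E1 (3). E26 has no reports. E18 has no reports. So E32's organization is 3 direct reports plus everyone under them: 4 + 1 + 1 = 6.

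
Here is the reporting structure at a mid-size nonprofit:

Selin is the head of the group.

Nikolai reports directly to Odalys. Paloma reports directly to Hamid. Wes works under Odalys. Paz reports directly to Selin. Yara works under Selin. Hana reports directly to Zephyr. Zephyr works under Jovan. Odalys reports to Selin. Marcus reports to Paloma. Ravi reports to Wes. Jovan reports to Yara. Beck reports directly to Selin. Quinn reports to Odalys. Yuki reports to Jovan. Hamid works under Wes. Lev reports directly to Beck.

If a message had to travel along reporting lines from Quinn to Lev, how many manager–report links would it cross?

4

Quinn is 2 levels below Selin, and Lev is 2 levels below Selin (their lowest common manager). The shortest path runs up from Quinn to Selin and back down to Lev: 2 + 2 = 4 links.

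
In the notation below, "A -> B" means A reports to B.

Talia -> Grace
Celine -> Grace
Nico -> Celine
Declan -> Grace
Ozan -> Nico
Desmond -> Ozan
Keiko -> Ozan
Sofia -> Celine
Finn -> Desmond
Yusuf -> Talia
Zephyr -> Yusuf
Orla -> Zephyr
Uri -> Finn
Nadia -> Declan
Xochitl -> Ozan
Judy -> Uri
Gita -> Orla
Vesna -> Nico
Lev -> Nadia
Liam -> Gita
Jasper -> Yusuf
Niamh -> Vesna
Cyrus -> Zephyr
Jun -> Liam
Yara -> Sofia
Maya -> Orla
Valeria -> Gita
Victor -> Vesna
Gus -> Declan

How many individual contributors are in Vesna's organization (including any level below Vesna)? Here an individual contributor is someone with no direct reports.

2

The people in Vesna's organization with no one reporting to them are Victor, Niamh. That is 2.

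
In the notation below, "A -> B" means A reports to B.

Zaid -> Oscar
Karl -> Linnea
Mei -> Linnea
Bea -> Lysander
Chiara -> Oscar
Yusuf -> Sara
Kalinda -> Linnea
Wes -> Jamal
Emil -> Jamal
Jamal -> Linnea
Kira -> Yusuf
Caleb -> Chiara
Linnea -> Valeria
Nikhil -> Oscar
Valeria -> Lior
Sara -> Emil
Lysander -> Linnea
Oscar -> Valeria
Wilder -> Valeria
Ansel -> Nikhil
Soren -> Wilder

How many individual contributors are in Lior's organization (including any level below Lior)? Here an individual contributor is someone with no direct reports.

10

The people in Lior's organization with no one reporting to them are Soren, Karl, Bea, Kira, Wes, Kalinda, Mei, Zaid, Ansel, Caleb. That is 10.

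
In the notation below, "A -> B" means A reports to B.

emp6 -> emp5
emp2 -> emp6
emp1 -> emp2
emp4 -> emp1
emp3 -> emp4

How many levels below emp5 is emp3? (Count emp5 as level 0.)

5

Chain from emp3 up to emp5: emp3 → emp4 → emp1 → emp2 → emp6 → emp5. That is 5 steps up, so emp3 is 5 levels below emp5.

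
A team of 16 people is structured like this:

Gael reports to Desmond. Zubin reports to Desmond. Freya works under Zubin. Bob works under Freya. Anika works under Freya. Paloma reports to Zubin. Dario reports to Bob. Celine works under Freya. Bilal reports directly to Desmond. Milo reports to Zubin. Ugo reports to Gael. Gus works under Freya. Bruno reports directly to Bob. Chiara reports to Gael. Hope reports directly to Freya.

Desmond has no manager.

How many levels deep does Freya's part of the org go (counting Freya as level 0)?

2

The longest chain under Freya runs Freya → Bob → Bruno, which is 2 levels below Freya.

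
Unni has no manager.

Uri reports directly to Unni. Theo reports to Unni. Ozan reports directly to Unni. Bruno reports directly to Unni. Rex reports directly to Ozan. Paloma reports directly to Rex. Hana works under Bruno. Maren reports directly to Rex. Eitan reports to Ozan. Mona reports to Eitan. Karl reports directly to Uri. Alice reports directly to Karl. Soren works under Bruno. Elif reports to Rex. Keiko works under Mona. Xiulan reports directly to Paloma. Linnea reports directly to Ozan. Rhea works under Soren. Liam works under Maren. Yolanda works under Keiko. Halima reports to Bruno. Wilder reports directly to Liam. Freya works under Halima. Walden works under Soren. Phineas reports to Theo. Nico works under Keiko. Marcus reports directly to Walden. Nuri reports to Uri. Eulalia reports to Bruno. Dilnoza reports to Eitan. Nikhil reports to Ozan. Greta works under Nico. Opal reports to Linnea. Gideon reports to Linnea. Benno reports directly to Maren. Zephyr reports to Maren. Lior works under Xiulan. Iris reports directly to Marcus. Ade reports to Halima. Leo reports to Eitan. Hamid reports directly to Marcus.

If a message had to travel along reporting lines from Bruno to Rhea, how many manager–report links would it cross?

2

Rhea is in Bruno's organization: the chain from Rhea up to Bruno is Rhea → Soren → Bruno, which is 2 links.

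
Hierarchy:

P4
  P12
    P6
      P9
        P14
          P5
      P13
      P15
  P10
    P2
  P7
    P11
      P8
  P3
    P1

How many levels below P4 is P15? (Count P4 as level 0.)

Chain from P15 up to P4: P15 → P6 → P12 → P4. That is 3 steps up, so P15 is 3 levels below P4.

3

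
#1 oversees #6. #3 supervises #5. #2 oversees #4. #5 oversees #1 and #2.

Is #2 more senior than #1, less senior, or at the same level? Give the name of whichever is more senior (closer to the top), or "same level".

Both #2 and #1 are 2 levels below #3.

same level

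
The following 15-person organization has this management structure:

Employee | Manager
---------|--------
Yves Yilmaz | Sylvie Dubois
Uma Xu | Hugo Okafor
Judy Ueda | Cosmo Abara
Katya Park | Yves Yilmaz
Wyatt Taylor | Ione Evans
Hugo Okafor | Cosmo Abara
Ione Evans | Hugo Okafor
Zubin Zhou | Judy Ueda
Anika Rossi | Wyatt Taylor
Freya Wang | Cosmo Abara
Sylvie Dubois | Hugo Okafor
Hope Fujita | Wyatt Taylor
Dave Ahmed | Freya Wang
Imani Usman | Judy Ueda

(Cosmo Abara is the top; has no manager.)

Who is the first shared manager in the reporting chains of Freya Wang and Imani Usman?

Freya Wang's chain of managers is Cosmo Abara. Imani Usman's chain of managers is Judy Ueda, Cosmo Abara. The first manager that appears in both chains is Cosmo Abara.

Cosmo Abara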